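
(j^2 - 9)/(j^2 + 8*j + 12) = (j^2 - 9)/(j^2 + 8*j + 12)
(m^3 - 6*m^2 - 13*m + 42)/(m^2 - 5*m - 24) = (m^2 - 9*m + 14)/(m - 8)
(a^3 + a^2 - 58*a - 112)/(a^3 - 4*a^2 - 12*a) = (a^2 - a - 56)/(a*(a - 6))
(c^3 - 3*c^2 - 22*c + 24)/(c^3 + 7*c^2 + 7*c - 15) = (c^2 - 2*c - 24)/(c^2 + 8*c + 15)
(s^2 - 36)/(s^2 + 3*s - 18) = (s - 6)/(s - 3)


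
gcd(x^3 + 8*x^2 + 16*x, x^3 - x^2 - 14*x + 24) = x + 4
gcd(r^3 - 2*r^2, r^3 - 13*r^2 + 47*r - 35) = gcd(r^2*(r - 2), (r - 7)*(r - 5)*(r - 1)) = 1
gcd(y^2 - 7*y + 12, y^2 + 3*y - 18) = y - 3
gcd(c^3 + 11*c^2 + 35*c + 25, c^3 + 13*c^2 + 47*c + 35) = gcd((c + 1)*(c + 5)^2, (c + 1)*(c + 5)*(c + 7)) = c^2 + 6*c + 5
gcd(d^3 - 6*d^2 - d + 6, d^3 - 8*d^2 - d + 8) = d^2 - 1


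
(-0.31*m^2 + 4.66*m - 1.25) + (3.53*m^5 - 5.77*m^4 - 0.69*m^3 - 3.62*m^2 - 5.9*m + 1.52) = 3.53*m^5 - 5.77*m^4 - 0.69*m^3 - 3.93*m^2 - 1.24*m + 0.27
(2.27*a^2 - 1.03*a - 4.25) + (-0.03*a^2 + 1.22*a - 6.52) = 2.24*a^2 + 0.19*a - 10.77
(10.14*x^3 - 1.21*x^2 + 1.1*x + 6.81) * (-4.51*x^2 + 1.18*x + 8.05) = -45.7314*x^5 + 17.4223*x^4 + 75.2382*x^3 - 39.1556*x^2 + 16.8908*x + 54.8205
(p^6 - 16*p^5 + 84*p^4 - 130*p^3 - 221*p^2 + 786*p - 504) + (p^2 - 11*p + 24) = p^6 - 16*p^5 + 84*p^4 - 130*p^3 - 220*p^2 + 775*p - 480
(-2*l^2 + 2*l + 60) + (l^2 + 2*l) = -l^2 + 4*l + 60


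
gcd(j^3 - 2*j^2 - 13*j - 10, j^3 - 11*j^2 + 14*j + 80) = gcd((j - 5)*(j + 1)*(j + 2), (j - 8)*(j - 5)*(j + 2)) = j^2 - 3*j - 10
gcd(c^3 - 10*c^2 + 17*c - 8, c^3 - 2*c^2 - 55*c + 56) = c^2 - 9*c + 8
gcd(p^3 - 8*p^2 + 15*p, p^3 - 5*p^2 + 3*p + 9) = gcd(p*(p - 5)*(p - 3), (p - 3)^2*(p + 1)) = p - 3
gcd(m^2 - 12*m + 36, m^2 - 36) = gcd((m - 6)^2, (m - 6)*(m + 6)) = m - 6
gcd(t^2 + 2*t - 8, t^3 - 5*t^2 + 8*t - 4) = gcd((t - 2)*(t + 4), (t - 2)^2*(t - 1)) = t - 2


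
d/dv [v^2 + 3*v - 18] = 2*v + 3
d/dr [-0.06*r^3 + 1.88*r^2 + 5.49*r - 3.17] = -0.18*r^2 + 3.76*r + 5.49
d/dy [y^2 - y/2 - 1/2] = 2*y - 1/2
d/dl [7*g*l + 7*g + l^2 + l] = 7*g + 2*l + 1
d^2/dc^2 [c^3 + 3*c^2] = 6*c + 6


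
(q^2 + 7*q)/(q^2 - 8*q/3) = 3*(q + 7)/(3*q - 8)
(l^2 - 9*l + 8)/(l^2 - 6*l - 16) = (l - 1)/(l + 2)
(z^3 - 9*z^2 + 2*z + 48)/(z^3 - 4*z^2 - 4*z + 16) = (z^2 - 11*z + 24)/(z^2 - 6*z + 8)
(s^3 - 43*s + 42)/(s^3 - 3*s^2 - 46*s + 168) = (s - 1)/(s - 4)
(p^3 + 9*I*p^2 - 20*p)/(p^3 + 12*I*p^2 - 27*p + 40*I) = p*(p + 4*I)/(p^2 + 7*I*p + 8)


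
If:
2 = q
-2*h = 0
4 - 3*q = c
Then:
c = -2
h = 0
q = 2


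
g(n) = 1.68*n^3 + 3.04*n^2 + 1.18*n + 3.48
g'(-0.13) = 0.47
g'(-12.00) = 653.98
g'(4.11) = 111.30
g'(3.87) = 100.19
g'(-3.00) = 28.30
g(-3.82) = -50.31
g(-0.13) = 3.37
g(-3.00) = -18.06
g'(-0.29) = -0.16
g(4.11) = 176.32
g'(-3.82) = 51.50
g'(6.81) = 276.32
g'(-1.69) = 5.30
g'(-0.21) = 0.13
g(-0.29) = 3.35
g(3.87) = 150.95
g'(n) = 5.04*n^2 + 6.08*n + 1.18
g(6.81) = 683.08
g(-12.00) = -2475.96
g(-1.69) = 2.06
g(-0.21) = 3.35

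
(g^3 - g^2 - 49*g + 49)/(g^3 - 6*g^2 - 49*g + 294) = (g - 1)/(g - 6)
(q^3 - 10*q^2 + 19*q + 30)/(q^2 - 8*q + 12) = (q^2 - 4*q - 5)/(q - 2)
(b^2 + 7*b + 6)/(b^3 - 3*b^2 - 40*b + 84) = (b + 1)/(b^2 - 9*b + 14)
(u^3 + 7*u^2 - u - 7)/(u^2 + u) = u + 6 - 7/u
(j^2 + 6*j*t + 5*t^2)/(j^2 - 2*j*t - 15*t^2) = (-j^2 - 6*j*t - 5*t^2)/(-j^2 + 2*j*t + 15*t^2)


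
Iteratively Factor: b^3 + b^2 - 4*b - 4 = (b + 1)*(b^2 - 4) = (b + 1)*(b + 2)*(b - 2)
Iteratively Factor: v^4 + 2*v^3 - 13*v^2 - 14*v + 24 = (v - 1)*(v^3 + 3*v^2 - 10*v - 24) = (v - 1)*(v + 4)*(v^2 - v - 6) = (v - 3)*(v - 1)*(v + 4)*(v + 2)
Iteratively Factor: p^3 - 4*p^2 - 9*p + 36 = (p - 3)*(p^2 - p - 12) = (p - 3)*(p + 3)*(p - 4)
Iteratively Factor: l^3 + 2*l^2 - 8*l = (l - 2)*(l^2 + 4*l) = l*(l - 2)*(l + 4)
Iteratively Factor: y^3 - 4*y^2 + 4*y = (y - 2)*(y^2 - 2*y) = (y - 2)^2*(y)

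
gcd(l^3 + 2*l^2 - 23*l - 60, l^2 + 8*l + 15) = l + 3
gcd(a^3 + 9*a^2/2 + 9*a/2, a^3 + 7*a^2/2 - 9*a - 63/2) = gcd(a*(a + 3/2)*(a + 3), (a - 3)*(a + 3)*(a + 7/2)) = a + 3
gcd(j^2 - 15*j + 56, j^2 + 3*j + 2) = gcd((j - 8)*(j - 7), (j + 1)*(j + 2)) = 1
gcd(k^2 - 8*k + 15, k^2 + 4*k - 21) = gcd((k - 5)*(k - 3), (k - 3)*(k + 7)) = k - 3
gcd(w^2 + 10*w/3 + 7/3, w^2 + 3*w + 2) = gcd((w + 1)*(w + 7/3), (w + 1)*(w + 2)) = w + 1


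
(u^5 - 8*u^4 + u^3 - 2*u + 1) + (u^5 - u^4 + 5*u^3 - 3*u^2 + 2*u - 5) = 2*u^5 - 9*u^4 + 6*u^3 - 3*u^2 - 4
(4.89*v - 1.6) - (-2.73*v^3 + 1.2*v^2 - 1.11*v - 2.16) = 2.73*v^3 - 1.2*v^2 + 6.0*v + 0.56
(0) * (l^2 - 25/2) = 0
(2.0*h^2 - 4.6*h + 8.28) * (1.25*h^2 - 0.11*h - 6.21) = 2.5*h^4 - 5.97*h^3 - 1.564*h^2 + 27.6552*h - 51.4188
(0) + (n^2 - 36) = n^2 - 36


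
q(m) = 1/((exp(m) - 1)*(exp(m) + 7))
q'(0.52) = -0.45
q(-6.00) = -0.14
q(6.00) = 0.00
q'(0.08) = -19.52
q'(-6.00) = 0.00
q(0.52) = 0.17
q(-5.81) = -0.14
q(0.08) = 1.49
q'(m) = -exp(m)/((exp(m) - 1)*(exp(m) + 7)^2) - exp(m)/((exp(m) - 1)^2*(exp(m) + 7)) = 2*(-exp(m) - 3)*exp(m)/(exp(4*m) + 12*exp(3*m) + 22*exp(2*m) - 84*exp(m) + 49)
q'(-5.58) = -0.00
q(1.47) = 0.03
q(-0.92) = -0.22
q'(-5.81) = -0.00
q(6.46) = 0.00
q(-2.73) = -0.15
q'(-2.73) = -0.01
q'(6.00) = 0.00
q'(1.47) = -0.04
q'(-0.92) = -0.14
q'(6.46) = -0.00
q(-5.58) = -0.14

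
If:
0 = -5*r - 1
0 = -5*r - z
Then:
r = -1/5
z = 1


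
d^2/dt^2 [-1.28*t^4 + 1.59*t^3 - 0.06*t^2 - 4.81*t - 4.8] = -15.36*t^2 + 9.54*t - 0.12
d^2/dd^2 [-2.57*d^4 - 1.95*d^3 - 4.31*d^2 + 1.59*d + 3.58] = -30.84*d^2 - 11.7*d - 8.62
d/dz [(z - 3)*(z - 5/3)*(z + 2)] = 3*z^2 - 16*z/3 - 13/3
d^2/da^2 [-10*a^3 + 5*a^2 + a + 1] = 10 - 60*a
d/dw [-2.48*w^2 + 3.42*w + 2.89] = 3.42 - 4.96*w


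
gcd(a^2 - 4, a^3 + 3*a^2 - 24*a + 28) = a - 2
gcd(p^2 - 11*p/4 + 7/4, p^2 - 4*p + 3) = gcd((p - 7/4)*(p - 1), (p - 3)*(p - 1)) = p - 1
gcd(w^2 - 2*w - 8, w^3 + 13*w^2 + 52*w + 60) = w + 2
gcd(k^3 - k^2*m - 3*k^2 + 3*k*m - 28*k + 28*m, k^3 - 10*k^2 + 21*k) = k - 7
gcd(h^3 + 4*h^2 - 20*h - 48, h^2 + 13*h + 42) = h + 6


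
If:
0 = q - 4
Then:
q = 4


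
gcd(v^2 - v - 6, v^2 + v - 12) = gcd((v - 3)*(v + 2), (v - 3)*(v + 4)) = v - 3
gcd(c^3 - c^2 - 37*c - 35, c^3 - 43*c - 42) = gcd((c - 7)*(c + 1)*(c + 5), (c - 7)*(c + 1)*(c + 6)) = c^2 - 6*c - 7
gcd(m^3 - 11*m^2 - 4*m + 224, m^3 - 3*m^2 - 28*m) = m^2 - 3*m - 28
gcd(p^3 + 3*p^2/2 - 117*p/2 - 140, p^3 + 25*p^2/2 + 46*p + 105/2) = p^2 + 19*p/2 + 35/2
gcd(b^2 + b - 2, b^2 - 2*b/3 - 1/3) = b - 1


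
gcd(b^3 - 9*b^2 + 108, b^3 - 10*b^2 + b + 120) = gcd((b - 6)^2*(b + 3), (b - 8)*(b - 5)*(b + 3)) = b + 3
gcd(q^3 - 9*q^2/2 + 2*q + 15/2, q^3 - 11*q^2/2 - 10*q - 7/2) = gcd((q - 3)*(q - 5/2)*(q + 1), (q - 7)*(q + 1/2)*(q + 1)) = q + 1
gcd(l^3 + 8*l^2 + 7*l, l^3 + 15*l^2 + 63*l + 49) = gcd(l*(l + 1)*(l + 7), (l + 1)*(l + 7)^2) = l^2 + 8*l + 7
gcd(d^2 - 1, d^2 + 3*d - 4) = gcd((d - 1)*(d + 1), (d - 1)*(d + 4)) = d - 1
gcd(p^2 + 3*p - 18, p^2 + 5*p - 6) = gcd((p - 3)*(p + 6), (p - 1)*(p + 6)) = p + 6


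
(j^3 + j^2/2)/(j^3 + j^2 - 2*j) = j*(2*j + 1)/(2*(j^2 + j - 2))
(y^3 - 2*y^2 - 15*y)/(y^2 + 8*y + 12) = y*(y^2 - 2*y - 15)/(y^2 + 8*y + 12)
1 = 1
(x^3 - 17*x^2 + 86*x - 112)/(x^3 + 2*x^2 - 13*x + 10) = (x^2 - 15*x + 56)/(x^2 + 4*x - 5)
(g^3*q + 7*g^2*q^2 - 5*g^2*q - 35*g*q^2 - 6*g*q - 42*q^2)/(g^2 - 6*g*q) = q*(g^3 + 7*g^2*q - 5*g^2 - 35*g*q - 6*g - 42*q)/(g*(g - 6*q))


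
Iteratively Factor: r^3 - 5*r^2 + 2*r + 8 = (r + 1)*(r^2 - 6*r + 8) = (r - 4)*(r + 1)*(r - 2)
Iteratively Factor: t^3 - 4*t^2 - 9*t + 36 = (t + 3)*(t^2 - 7*t + 12) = (t - 3)*(t + 3)*(t - 4)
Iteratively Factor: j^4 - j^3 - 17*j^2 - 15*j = (j + 3)*(j^3 - 4*j^2 - 5*j) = (j + 1)*(j + 3)*(j^2 - 5*j) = (j - 5)*(j + 1)*(j + 3)*(j)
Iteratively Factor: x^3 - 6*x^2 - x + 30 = (x - 5)*(x^2 - x - 6) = (x - 5)*(x - 3)*(x + 2)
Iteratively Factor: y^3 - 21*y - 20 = (y + 1)*(y^2 - y - 20) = (y + 1)*(y + 4)*(y - 5)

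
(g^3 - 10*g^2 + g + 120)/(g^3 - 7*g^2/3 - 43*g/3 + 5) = 3*(g - 8)/(3*g - 1)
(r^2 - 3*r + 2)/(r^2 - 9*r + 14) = (r - 1)/(r - 7)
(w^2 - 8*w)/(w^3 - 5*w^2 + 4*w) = (w - 8)/(w^2 - 5*w + 4)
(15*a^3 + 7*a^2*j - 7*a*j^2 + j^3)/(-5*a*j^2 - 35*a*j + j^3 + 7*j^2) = (-3*a^2 - 2*a*j + j^2)/(j*(j + 7))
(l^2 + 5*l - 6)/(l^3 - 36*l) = (l - 1)/(l*(l - 6))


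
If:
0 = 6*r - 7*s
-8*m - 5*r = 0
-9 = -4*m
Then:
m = 9/4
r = -18/5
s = -108/35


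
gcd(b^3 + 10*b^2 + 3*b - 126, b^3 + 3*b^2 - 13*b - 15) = b - 3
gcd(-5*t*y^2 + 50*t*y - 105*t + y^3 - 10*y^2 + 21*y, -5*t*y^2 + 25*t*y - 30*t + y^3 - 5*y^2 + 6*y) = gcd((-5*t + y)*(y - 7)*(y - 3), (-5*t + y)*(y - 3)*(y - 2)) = -5*t*y + 15*t + y^2 - 3*y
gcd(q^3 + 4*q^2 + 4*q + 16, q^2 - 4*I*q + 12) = q + 2*I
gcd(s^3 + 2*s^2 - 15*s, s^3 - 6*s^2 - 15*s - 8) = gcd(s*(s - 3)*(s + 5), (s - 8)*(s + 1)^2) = 1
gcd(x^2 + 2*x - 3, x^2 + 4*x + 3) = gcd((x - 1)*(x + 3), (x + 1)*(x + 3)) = x + 3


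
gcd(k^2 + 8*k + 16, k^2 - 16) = k + 4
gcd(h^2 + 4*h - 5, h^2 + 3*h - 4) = h - 1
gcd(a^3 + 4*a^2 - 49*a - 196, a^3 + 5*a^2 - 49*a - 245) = a^2 - 49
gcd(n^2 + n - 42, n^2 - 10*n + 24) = n - 6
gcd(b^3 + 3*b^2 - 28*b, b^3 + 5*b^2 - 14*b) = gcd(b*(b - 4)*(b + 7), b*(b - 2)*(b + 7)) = b^2 + 7*b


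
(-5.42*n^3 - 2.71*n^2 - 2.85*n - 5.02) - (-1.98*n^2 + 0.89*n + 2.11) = -5.42*n^3 - 0.73*n^2 - 3.74*n - 7.13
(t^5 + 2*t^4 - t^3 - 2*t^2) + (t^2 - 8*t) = t^5 + 2*t^4 - t^3 - t^2 - 8*t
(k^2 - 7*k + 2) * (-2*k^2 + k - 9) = -2*k^4 + 15*k^3 - 20*k^2 + 65*k - 18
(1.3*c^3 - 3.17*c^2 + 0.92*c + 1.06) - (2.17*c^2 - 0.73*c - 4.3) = 1.3*c^3 - 5.34*c^2 + 1.65*c + 5.36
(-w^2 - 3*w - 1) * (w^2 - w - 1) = -w^4 - 2*w^3 + 3*w^2 + 4*w + 1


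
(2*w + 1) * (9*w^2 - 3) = 18*w^3 + 9*w^2 - 6*w - 3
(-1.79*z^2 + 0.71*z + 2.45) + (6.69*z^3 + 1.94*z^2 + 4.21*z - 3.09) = 6.69*z^3 + 0.15*z^2 + 4.92*z - 0.64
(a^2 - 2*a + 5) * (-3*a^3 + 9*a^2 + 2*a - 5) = -3*a^5 + 15*a^4 - 31*a^3 + 36*a^2 + 20*a - 25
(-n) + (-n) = -2*n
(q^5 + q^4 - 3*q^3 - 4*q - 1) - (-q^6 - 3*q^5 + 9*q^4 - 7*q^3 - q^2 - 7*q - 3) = q^6 + 4*q^5 - 8*q^4 + 4*q^3 + q^2 + 3*q + 2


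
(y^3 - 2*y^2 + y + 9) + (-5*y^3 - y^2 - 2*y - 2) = -4*y^3 - 3*y^2 - y + 7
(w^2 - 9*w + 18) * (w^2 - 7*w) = w^4 - 16*w^3 + 81*w^2 - 126*w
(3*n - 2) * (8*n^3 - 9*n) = 24*n^4 - 16*n^3 - 27*n^2 + 18*n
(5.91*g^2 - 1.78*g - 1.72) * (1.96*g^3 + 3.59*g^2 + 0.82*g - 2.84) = 11.5836*g^5 + 17.7281*g^4 - 4.9152*g^3 - 24.4188*g^2 + 3.6448*g + 4.8848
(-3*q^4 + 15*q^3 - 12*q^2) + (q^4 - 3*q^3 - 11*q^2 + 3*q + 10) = -2*q^4 + 12*q^3 - 23*q^2 + 3*q + 10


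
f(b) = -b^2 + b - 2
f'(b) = 1 - 2*b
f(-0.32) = -2.42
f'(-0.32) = 1.64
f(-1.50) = -5.75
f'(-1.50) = 4.00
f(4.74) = -19.73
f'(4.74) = -8.48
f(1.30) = -2.39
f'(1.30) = -1.60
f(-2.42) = -10.28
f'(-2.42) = 5.84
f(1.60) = -2.96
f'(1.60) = -2.20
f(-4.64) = -28.17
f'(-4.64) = 10.28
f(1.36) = -2.49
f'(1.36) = -1.72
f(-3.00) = -14.00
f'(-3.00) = 7.00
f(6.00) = -32.00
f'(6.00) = -11.00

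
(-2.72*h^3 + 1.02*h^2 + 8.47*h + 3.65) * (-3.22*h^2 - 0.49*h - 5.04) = 8.7584*h^5 - 1.9516*h^4 - 14.0644*h^3 - 21.0441*h^2 - 44.4773*h - 18.396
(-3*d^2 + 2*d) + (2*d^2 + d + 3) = -d^2 + 3*d + 3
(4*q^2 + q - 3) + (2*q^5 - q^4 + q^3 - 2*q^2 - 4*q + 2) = 2*q^5 - q^4 + q^3 + 2*q^2 - 3*q - 1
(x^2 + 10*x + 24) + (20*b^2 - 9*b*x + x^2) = 20*b^2 - 9*b*x + 2*x^2 + 10*x + 24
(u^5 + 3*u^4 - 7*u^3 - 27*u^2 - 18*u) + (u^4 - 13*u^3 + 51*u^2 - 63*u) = u^5 + 4*u^4 - 20*u^3 + 24*u^2 - 81*u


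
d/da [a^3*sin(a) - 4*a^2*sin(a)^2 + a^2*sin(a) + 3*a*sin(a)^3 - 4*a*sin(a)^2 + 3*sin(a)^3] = a^3*cos(a) + 3*a^2*sin(a) - 4*a^2*sin(2*a) + a^2*cos(a) + 9*a*sin(a)^2*cos(a) - 8*a*sin(a)^2 + 2*a*sin(a) - 4*a*sin(2*a) + 3*sin(a)^3 + 9*sin(a)^2*cos(a) - 4*sin(a)^2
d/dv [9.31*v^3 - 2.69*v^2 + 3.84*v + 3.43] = 27.93*v^2 - 5.38*v + 3.84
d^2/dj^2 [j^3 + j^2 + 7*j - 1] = 6*j + 2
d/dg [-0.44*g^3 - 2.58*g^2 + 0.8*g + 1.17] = -1.32*g^2 - 5.16*g + 0.8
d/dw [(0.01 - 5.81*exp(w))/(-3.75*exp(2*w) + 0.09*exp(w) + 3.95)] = (-21.7875*exp(2*w) + 0.075*exp(w) - 22.9504)*exp(w)/(14.0625*exp(4*w) - 0.675*exp(3*w) - 29.6169*exp(2*w) + 0.711*exp(w) + 15.6025)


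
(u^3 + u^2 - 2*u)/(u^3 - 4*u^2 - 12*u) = (u - 1)/(u - 6)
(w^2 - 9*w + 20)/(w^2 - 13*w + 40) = (w - 4)/(w - 8)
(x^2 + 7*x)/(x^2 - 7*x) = (x + 7)/(x - 7)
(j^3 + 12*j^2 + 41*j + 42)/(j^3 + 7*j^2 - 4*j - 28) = (j + 3)/(j - 2)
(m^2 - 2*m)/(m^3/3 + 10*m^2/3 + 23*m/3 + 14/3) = 3*m*(m - 2)/(m^3 + 10*m^2 + 23*m + 14)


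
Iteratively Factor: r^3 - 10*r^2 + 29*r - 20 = (r - 4)*(r^2 - 6*r + 5) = (r - 4)*(r - 1)*(r - 5)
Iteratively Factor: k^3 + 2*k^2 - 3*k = (k + 3)*(k^2 - k) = k*(k + 3)*(k - 1)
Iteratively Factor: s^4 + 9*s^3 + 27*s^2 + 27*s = (s)*(s^3 + 9*s^2 + 27*s + 27) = s*(s + 3)*(s^2 + 6*s + 9) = s*(s + 3)^2*(s + 3)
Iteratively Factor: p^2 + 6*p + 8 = (p + 4)*(p + 2)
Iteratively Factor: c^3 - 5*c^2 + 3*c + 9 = (c - 3)*(c^2 - 2*c - 3) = (c - 3)*(c + 1)*(c - 3)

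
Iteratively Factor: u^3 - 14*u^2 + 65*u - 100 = (u - 5)*(u^2 - 9*u + 20) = (u - 5)^2*(u - 4)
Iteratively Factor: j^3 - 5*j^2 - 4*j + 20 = (j - 5)*(j^2 - 4) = (j - 5)*(j - 2)*(j + 2)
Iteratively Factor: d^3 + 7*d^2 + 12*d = (d)*(d^2 + 7*d + 12) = d*(d + 3)*(d + 4)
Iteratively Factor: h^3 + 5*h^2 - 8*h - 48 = (h - 3)*(h^2 + 8*h + 16) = (h - 3)*(h + 4)*(h + 4)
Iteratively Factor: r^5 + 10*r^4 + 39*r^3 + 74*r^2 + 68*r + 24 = (r + 1)*(r^4 + 9*r^3 + 30*r^2 + 44*r + 24) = (r + 1)*(r + 3)*(r^3 + 6*r^2 + 12*r + 8) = (r + 1)*(r + 2)*(r + 3)*(r^2 + 4*r + 4) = (r + 1)*(r + 2)^2*(r + 3)*(r + 2)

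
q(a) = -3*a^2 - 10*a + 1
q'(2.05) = -22.30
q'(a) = -6*a - 10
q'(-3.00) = 8.00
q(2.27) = -37.16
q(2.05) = -32.11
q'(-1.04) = -3.76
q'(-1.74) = 0.44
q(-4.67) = -17.73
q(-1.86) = 9.22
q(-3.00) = 4.00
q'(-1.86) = 1.16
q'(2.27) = -23.62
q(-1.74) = 9.32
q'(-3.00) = 8.00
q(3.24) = -62.89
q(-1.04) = 8.16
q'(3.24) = -29.44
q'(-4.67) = 18.02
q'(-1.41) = -1.54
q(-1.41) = 9.14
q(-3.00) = 4.00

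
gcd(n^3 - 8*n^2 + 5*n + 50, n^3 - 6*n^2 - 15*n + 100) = n^2 - 10*n + 25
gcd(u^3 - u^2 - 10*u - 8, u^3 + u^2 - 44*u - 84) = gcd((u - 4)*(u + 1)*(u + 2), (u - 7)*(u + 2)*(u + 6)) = u + 2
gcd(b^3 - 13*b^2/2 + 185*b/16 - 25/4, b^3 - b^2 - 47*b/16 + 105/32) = b - 5/4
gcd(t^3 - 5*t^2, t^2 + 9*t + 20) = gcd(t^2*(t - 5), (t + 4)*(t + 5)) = 1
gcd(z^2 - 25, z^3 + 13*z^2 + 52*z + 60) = z + 5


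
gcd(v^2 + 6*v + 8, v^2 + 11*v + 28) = v + 4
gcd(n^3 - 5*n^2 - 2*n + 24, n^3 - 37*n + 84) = n^2 - 7*n + 12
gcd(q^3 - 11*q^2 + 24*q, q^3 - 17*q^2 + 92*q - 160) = q - 8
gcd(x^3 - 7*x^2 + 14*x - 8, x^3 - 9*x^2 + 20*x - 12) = x^2 - 3*x + 2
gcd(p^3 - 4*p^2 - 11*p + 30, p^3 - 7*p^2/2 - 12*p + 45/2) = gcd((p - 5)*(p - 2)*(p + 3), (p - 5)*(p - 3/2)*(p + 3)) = p^2 - 2*p - 15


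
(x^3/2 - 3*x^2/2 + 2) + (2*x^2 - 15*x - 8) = x^3/2 + x^2/2 - 15*x - 6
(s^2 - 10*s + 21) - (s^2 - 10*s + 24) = -3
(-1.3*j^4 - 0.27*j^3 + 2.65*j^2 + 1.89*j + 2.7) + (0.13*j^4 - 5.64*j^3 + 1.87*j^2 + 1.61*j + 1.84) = -1.17*j^4 - 5.91*j^3 + 4.52*j^2 + 3.5*j + 4.54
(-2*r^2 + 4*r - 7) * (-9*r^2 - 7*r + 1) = 18*r^4 - 22*r^3 + 33*r^2 + 53*r - 7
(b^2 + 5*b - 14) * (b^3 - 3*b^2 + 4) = b^5 + 2*b^4 - 29*b^3 + 46*b^2 + 20*b - 56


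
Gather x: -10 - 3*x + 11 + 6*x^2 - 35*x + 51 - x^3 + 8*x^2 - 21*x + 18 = -x^3 + 14*x^2 - 59*x + 70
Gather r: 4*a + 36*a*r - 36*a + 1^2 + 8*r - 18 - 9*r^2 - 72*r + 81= -32*a - 9*r^2 + r*(36*a - 64) + 64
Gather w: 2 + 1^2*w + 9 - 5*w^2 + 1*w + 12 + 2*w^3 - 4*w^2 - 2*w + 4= 2*w^3 - 9*w^2 + 27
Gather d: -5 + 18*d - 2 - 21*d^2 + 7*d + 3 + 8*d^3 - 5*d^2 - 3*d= 8*d^3 - 26*d^2 + 22*d - 4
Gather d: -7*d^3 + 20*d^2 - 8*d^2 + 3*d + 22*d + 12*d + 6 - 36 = -7*d^3 + 12*d^2 + 37*d - 30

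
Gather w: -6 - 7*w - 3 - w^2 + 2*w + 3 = -w^2 - 5*w - 6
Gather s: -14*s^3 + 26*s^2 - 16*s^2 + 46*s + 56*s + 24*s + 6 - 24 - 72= -14*s^3 + 10*s^2 + 126*s - 90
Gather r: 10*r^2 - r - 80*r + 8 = 10*r^2 - 81*r + 8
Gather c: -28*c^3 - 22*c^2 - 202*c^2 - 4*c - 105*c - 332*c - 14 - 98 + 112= -28*c^3 - 224*c^2 - 441*c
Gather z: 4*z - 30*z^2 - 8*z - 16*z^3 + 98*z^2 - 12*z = -16*z^3 + 68*z^2 - 16*z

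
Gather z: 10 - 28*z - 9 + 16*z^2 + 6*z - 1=16*z^2 - 22*z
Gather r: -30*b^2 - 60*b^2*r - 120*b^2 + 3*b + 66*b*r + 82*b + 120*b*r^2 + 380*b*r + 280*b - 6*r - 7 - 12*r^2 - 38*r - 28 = -150*b^2 + 365*b + r^2*(120*b - 12) + r*(-60*b^2 + 446*b - 44) - 35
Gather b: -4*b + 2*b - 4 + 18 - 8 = 6 - 2*b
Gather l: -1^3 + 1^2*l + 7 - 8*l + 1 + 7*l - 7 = 0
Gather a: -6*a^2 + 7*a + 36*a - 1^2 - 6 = -6*a^2 + 43*a - 7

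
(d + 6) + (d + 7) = 2*d + 13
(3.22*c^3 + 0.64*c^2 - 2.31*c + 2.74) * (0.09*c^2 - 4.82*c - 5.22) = 0.2898*c^5 - 15.4628*c^4 - 20.1011*c^3 + 8.04*c^2 - 1.1486*c - 14.3028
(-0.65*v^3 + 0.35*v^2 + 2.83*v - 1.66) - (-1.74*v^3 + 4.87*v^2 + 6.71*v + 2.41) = 1.09*v^3 - 4.52*v^2 - 3.88*v - 4.07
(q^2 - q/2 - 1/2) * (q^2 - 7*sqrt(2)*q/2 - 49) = q^4 - 7*sqrt(2)*q^3/2 - q^3/2 - 99*q^2/2 + 7*sqrt(2)*q^2/4 + 7*sqrt(2)*q/4 + 49*q/2 + 49/2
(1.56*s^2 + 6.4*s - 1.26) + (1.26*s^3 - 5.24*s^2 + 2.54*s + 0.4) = 1.26*s^3 - 3.68*s^2 + 8.94*s - 0.86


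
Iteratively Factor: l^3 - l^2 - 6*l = (l - 3)*(l^2 + 2*l) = (l - 3)*(l + 2)*(l)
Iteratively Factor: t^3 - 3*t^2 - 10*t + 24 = (t - 2)*(t^2 - t - 12) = (t - 4)*(t - 2)*(t + 3)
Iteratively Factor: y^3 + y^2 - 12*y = (y - 3)*(y^2 + 4*y) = (y - 3)*(y + 4)*(y)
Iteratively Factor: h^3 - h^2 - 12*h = (h + 3)*(h^2 - 4*h) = h*(h + 3)*(h - 4)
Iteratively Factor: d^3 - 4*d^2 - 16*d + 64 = (d - 4)*(d^2 - 16) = (d - 4)*(d + 4)*(d - 4)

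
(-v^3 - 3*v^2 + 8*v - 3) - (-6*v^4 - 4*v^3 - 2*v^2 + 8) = 6*v^4 + 3*v^3 - v^2 + 8*v - 11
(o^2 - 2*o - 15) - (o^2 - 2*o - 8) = -7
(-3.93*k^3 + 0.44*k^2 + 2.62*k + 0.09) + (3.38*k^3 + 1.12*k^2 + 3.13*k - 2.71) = -0.55*k^3 + 1.56*k^2 + 5.75*k - 2.62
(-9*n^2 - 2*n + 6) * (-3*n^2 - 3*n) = 27*n^4 + 33*n^3 - 12*n^2 - 18*n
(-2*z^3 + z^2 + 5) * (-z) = 2*z^4 - z^3 - 5*z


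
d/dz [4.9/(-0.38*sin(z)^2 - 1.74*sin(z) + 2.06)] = (3.724*sin(z) + 8.526)*cos(z)/(0.38*sin(z)^2 + 1.74*sin(z) - 2.06)^2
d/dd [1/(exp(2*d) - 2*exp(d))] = 2*(1 - exp(d))*exp(-d)/(exp(d) - 2)^2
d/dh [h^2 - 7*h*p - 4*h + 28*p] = 2*h - 7*p - 4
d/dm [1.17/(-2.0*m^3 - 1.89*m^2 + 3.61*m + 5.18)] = (7.02*m^2 + 4.4226*m - 4.2237)/(2.0*m^3 + 1.89*m^2 - 3.61*m - 5.18)^2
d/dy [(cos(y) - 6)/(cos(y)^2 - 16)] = (cos(y)^2 - 12*cos(y) + 16)*sin(y)/(cos(y)^2 - 16)^2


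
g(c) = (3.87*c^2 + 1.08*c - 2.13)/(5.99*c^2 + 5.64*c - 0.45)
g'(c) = (-11.98*c - 5.64)*(3.87*c^2 + 1.08*c - 2.13)/(5.99*c^2 + 5.64*c - 0.45)^2 + (7.74*c + 1.08)/(5.99*c^2 + 5.64*c - 0.45)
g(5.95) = 0.58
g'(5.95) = 0.01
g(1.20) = 0.32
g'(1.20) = 0.27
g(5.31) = 0.57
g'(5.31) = 0.01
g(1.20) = 0.32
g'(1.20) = 0.27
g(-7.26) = 0.71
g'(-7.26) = 0.01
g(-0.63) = 0.78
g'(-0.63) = 1.42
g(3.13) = 0.52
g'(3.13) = 0.04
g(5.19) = 0.57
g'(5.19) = 0.01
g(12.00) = 0.61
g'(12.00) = 0.00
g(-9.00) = 0.70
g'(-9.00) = 0.01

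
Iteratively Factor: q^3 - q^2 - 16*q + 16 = (q - 1)*(q^2 - 16) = (q - 1)*(q + 4)*(q - 4)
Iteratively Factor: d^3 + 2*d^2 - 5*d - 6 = (d + 1)*(d^2 + d - 6) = (d + 1)*(d + 3)*(d - 2)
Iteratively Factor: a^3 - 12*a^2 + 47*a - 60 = (a - 5)*(a^2 - 7*a + 12) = (a - 5)*(a - 3)*(a - 4)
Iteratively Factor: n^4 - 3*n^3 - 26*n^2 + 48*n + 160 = (n - 4)*(n^3 + n^2 - 22*n - 40) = (n - 5)*(n - 4)*(n^2 + 6*n + 8) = (n - 5)*(n - 4)*(n + 2)*(n + 4)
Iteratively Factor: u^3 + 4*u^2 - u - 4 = (u + 4)*(u^2 - 1) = (u + 1)*(u + 4)*(u - 1)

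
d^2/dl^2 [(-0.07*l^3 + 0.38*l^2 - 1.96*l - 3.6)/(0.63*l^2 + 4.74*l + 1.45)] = (-5.55111512312578e-17*l^5 + 4.9960036108132e-16*l^4 - 6.842934*l^3 - 13.54248*l^2 - 54.64221*l - 126.64946)/(0.250047*l^6 + 5.643918*l^5 + 44.190279*l^4 + 132.476364*l^3 + 101.707785*l^2 + 29.89755*l + 3.048625)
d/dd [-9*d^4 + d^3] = d^2*(3 - 36*d)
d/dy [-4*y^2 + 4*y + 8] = 4 - 8*y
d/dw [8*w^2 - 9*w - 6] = 16*w - 9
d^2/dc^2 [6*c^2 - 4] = 12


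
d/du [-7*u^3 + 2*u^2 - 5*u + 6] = -21*u^2 + 4*u - 5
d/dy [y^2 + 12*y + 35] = 2*y + 12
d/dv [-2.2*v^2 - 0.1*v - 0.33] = -4.4*v - 0.1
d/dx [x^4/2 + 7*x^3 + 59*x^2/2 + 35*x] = 2*x^3 + 21*x^2 + 59*x + 35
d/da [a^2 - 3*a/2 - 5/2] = 2*a - 3/2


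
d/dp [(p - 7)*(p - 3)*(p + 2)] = 3*p^2 - 16*p + 1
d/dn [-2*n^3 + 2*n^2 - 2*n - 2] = -6*n^2 + 4*n - 2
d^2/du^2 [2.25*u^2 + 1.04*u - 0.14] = 4.50000000000000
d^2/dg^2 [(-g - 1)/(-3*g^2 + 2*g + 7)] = 2*((-9*g - 1)*(-3*g^2 + 2*g + 7) - 4*(g + 1)*(3*g - 1)^2)/(-3*g^2 + 2*g + 7)^3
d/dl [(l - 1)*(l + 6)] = 2*l + 5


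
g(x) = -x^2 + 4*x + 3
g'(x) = 4 - 2*x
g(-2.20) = -10.64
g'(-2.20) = 8.40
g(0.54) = 4.87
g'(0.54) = 2.92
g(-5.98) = -56.68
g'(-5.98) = 15.96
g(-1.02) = -2.12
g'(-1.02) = 6.04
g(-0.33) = 1.57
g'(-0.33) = 4.66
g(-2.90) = -17.01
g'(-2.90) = 9.80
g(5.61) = -6.03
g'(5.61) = -7.22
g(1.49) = 6.74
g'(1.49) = 1.02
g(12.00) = -93.00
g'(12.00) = -20.00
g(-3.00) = -18.00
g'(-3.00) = 10.00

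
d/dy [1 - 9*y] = -9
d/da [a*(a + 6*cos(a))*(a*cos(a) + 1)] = -a^3*sin(a) - 6*a^2*sin(2*a) + 3*a^2*cos(a) - 6*a*sin(a) + 6*a*cos(2*a) + 8*a + 6*cos(a)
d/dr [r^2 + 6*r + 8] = 2*r + 6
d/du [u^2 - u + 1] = 2*u - 1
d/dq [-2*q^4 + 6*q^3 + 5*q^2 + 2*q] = -8*q^3 + 18*q^2 + 10*q + 2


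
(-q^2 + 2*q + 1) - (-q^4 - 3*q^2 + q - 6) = q^4 + 2*q^2 + q + 7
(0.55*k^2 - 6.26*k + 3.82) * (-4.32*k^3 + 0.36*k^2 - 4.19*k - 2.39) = -2.376*k^5 + 27.2412*k^4 - 21.0605*k^3 + 26.2901*k^2 - 1.0444*k - 9.1298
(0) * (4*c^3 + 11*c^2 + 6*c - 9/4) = 0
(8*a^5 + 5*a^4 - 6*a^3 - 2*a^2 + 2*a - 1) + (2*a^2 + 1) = 8*a^5 + 5*a^4 - 6*a^3 + 2*a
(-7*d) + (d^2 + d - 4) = d^2 - 6*d - 4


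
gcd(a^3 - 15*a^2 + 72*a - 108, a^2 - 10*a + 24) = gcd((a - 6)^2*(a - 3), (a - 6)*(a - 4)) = a - 6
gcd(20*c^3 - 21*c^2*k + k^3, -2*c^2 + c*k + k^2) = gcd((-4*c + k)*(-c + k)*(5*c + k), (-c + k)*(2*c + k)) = c - k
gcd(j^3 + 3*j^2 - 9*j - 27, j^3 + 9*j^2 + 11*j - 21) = j + 3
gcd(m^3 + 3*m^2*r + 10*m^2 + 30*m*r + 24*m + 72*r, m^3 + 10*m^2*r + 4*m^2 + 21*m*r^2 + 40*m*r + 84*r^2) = m^2 + 3*m*r + 4*m + 12*r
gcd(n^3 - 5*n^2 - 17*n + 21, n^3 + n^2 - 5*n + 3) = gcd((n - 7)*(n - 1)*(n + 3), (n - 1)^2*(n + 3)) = n^2 + 2*n - 3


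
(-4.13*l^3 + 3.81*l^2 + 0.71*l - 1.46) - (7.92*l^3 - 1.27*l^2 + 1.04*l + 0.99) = -12.05*l^3 + 5.08*l^2 - 0.33*l - 2.45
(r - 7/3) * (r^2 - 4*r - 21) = r^3 - 19*r^2/3 - 35*r/3 + 49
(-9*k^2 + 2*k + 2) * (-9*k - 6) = 81*k^3 + 36*k^2 - 30*k - 12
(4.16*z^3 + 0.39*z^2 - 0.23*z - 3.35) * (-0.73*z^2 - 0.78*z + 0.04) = -3.0368*z^5 - 3.5295*z^4 + 0.0301*z^3 + 2.6405*z^2 + 2.6038*z - 0.134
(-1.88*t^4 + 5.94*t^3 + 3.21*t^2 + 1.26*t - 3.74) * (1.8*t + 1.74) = -3.384*t^5 + 7.4208*t^4 + 16.1136*t^3 + 7.8534*t^2 - 4.5396*t - 6.5076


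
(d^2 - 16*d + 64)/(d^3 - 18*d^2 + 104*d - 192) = (d - 8)/(d^2 - 10*d + 24)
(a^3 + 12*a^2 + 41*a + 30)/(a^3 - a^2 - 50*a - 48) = (a + 5)/(a - 8)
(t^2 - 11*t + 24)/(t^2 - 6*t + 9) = (t - 8)/(t - 3)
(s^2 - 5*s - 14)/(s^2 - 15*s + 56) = (s + 2)/(s - 8)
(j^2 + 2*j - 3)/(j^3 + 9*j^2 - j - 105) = (j^2 + 2*j - 3)/(j^3 + 9*j^2 - j - 105)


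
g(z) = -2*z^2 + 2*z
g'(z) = 2 - 4*z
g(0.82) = 0.30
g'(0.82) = -1.28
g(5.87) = -57.17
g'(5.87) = -21.48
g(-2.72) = -20.24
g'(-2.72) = 12.88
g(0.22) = 0.34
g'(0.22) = 1.12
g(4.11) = -25.56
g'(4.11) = -14.44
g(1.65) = -2.14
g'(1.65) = -4.60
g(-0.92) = -3.53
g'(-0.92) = 5.68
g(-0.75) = -2.62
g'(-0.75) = 5.00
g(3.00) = -12.00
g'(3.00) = -10.00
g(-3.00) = -24.00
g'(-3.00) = 14.00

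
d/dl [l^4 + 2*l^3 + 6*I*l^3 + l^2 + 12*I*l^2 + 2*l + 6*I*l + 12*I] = 4*l^3 + l^2*(6 + 18*I) + l*(2 + 24*I) + 2 + 6*I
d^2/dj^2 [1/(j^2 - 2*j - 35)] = 2*(j^2 - 2*j - 4*(j - 1)^2 - 35)/(-j^2 + 2*j + 35)^3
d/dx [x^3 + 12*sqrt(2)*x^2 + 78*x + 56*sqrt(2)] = 3*x^2 + 24*sqrt(2)*x + 78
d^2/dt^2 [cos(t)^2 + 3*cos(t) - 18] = -3*cos(t) - 2*cos(2*t)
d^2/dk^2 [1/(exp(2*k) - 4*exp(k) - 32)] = 4*((1 - exp(k))*(-exp(2*k) + 4*exp(k) + 32) - 2*(exp(k) - 2)^2*exp(k))*exp(k)/(-exp(2*k) + 4*exp(k) + 32)^3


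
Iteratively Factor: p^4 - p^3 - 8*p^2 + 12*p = (p - 2)*(p^3 + p^2 - 6*p) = (p - 2)^2*(p^2 + 3*p) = p*(p - 2)^2*(p + 3)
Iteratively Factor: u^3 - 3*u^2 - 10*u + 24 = (u + 3)*(u^2 - 6*u + 8) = (u - 2)*(u + 3)*(u - 4)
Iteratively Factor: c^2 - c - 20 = (c + 4)*(c - 5)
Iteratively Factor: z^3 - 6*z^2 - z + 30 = (z - 3)*(z^2 - 3*z - 10) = (z - 5)*(z - 3)*(z + 2)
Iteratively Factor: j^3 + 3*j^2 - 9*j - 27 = (j - 3)*(j^2 + 6*j + 9) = (j - 3)*(j + 3)*(j + 3)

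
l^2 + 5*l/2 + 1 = (l + 1/2)*(l + 2)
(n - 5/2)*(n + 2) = n^2 - n/2 - 5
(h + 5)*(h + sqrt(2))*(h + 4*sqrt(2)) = h^3 + 5*h^2 + 5*sqrt(2)*h^2 + 8*h + 25*sqrt(2)*h + 40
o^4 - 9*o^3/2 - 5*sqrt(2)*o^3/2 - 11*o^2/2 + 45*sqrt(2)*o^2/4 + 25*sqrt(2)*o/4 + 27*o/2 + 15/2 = (o - 5)*(o + 1/2)*(o - 3*sqrt(2))*(o + sqrt(2)/2)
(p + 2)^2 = p^2 + 4*p + 4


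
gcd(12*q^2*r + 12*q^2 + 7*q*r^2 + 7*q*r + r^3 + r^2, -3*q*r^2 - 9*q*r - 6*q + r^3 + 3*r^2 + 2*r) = r + 1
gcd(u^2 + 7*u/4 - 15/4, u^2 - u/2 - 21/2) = u + 3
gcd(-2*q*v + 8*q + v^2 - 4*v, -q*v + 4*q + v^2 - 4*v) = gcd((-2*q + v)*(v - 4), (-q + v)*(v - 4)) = v - 4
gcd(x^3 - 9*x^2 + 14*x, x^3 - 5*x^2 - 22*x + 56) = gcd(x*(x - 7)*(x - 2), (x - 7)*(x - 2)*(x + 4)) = x^2 - 9*x + 14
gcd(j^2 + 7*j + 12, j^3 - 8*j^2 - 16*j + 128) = j + 4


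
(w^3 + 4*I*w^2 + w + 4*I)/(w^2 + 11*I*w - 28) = (w^2 + 1)/(w + 7*I)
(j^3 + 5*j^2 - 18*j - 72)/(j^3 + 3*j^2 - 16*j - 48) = (j + 6)/(j + 4)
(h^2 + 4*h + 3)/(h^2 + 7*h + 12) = (h + 1)/(h + 4)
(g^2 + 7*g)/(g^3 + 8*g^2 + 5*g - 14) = g/(g^2 + g - 2)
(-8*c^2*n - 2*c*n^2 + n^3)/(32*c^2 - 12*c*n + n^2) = n*(-2*c - n)/(8*c - n)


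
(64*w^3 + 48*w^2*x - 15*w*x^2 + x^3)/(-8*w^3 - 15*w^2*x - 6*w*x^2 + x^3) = (-8*w + x)/(w + x)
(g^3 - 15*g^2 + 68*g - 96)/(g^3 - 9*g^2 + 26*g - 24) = (g - 8)/(g - 2)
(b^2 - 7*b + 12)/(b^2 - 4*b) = (b - 3)/b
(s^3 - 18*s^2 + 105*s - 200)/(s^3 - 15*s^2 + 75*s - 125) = (s - 8)/(s - 5)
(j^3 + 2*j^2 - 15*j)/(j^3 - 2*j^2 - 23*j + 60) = j/(j - 4)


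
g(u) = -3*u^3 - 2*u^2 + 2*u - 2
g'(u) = -9*u^2 - 4*u + 2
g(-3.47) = 92.32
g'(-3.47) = -92.49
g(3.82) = -190.77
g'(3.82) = -144.61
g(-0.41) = -2.95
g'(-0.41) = 2.13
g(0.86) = -3.67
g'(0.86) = -8.10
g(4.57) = -320.96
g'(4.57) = -204.24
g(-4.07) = 158.99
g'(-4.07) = -130.80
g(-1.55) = 1.27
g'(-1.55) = -13.42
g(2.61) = -63.74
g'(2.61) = -69.75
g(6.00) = -710.00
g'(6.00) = -346.00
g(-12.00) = 4870.00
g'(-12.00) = -1246.00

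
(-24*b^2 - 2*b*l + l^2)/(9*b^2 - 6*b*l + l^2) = (-24*b^2 - 2*b*l + l^2)/(9*b^2 - 6*b*l + l^2)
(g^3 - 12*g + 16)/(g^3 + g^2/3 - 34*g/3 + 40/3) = 3*(g - 2)/(3*g - 5)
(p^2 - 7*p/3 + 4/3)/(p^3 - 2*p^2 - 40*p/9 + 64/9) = 3*(p - 1)/(3*p^2 - 2*p - 16)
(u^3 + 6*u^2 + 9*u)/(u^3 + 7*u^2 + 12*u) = (u + 3)/(u + 4)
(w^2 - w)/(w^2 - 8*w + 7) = w/(w - 7)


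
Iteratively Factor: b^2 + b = (b + 1)*(b)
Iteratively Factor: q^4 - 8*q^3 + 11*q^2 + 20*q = (q - 4)*(q^3 - 4*q^2 - 5*q) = (q - 4)*(q + 1)*(q^2 - 5*q) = (q - 5)*(q - 4)*(q + 1)*(q)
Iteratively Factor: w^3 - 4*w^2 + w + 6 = (w + 1)*(w^2 - 5*w + 6) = (w - 3)*(w + 1)*(w - 2)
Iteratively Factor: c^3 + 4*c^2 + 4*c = (c + 2)*(c^2 + 2*c) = c*(c + 2)*(c + 2)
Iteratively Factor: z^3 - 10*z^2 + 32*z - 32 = (z - 4)*(z^2 - 6*z + 8) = (z - 4)*(z - 2)*(z - 4)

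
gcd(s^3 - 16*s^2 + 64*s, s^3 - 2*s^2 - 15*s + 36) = 1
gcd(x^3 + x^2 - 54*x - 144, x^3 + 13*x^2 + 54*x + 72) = x^2 + 9*x + 18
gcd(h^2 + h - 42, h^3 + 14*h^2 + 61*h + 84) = h + 7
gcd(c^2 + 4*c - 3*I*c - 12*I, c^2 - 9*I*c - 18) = c - 3*I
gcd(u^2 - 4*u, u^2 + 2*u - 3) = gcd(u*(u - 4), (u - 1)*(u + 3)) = 1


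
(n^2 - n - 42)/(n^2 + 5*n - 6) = (n - 7)/(n - 1)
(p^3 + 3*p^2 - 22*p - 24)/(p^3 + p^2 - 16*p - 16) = (p + 6)/(p + 4)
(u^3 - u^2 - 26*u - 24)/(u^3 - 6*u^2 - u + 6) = (u + 4)/(u - 1)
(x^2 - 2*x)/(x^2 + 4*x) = (x - 2)/(x + 4)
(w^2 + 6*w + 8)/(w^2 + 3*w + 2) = (w + 4)/(w + 1)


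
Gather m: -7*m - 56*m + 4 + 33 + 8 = 45 - 63*m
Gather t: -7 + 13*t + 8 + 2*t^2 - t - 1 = 2*t^2 + 12*t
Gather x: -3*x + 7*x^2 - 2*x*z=7*x^2 + x*(-2*z - 3)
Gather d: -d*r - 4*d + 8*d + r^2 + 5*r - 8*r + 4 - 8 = d*(4 - r) + r^2 - 3*r - 4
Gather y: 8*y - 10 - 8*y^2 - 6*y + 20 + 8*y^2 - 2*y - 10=0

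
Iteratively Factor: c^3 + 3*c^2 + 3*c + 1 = (c + 1)*(c^2 + 2*c + 1) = (c + 1)^2*(c + 1)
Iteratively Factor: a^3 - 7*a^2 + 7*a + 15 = (a - 5)*(a^2 - 2*a - 3) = (a - 5)*(a - 3)*(a + 1)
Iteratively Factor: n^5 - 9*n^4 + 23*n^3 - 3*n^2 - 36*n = (n)*(n^4 - 9*n^3 + 23*n^2 - 3*n - 36) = n*(n - 3)*(n^3 - 6*n^2 + 5*n + 12) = n*(n - 4)*(n - 3)*(n^2 - 2*n - 3) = n*(n - 4)*(n - 3)^2*(n + 1)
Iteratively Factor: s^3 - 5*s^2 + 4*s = (s - 4)*(s^2 - s) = (s - 4)*(s - 1)*(s)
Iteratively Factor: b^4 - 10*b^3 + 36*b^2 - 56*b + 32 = (b - 4)*(b^3 - 6*b^2 + 12*b - 8) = (b - 4)*(b - 2)*(b^2 - 4*b + 4) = (b - 4)*(b - 2)^2*(b - 2)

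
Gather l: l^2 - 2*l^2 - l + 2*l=-l^2 + l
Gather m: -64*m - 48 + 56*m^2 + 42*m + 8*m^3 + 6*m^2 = 8*m^3 + 62*m^2 - 22*m - 48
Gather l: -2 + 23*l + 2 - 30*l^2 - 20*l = -30*l^2 + 3*l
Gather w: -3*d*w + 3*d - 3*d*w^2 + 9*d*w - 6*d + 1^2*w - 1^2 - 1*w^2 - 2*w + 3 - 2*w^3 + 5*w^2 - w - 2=-3*d - 2*w^3 + w^2*(4 - 3*d) + w*(6*d - 2)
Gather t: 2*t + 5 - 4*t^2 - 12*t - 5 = -4*t^2 - 10*t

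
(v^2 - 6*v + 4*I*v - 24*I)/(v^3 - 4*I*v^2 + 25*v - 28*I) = (v - 6)/(v^2 - 8*I*v - 7)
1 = 1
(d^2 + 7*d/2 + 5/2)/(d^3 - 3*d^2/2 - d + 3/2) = (2*d + 5)/(2*d^2 - 5*d + 3)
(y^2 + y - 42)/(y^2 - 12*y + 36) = (y + 7)/(y - 6)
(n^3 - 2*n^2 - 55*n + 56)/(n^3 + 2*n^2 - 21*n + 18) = (n^2 - n - 56)/(n^2 + 3*n - 18)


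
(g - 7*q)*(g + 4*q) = g^2 - 3*g*q - 28*q^2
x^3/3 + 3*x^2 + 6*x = x*(x/3 + 1)*(x + 6)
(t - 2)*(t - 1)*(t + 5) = t^3 + 2*t^2 - 13*t + 10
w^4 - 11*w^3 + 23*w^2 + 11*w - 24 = (w - 8)*(w - 3)*(w - 1)*(w + 1)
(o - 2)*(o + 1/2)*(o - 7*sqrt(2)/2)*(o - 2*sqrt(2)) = o^4 - 11*sqrt(2)*o^3/2 - 3*o^3/2 + 33*sqrt(2)*o^2/4 + 13*o^2 - 21*o + 11*sqrt(2)*o/2 - 14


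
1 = 1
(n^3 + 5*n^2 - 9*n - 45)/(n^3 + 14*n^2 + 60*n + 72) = (n^3 + 5*n^2 - 9*n - 45)/(n^3 + 14*n^2 + 60*n + 72)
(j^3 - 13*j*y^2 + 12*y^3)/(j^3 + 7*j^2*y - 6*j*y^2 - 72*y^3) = (j - y)/(j + 6*y)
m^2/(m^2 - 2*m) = m/(m - 2)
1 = 1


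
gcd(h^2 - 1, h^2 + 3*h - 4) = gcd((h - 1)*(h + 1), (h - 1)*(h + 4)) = h - 1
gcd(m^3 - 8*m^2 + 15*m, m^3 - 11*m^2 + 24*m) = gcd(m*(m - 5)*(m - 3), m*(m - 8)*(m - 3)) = m^2 - 3*m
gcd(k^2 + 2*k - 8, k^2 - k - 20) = k + 4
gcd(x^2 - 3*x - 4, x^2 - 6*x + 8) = x - 4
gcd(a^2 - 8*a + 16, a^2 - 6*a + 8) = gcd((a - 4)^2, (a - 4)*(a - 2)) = a - 4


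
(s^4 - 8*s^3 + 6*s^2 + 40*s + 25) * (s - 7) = s^5 - 15*s^4 + 62*s^3 - 2*s^2 - 255*s - 175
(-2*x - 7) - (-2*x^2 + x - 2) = 2*x^2 - 3*x - 5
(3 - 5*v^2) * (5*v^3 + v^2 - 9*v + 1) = -25*v^5 - 5*v^4 + 60*v^3 - 2*v^2 - 27*v + 3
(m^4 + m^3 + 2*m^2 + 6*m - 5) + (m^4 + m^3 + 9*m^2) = 2*m^4 + 2*m^3 + 11*m^2 + 6*m - 5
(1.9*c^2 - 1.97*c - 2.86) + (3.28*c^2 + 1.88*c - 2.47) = 5.18*c^2 - 0.0900000000000001*c - 5.33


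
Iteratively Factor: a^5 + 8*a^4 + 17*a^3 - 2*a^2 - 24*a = (a + 2)*(a^4 + 6*a^3 + 5*a^2 - 12*a) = a*(a + 2)*(a^3 + 6*a^2 + 5*a - 12) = a*(a + 2)*(a + 4)*(a^2 + 2*a - 3) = a*(a + 2)*(a + 3)*(a + 4)*(a - 1)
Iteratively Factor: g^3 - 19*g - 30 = (g + 2)*(g^2 - 2*g - 15) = (g + 2)*(g + 3)*(g - 5)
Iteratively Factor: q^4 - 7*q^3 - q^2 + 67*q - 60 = (q - 1)*(q^3 - 6*q^2 - 7*q + 60) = (q - 5)*(q - 1)*(q^2 - q - 12) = (q - 5)*(q - 1)*(q + 3)*(q - 4)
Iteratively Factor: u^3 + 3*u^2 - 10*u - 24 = (u + 4)*(u^2 - u - 6) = (u - 3)*(u + 4)*(u + 2)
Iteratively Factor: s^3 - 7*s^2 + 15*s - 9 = (s - 3)*(s^2 - 4*s + 3) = (s - 3)^2*(s - 1)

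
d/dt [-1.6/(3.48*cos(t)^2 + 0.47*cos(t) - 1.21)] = -(11.136*cos(t) + 0.752)*sin(t)/(3.48*cos(t)^2 + 0.47*cos(t) - 1.21)^2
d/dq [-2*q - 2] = -2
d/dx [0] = 0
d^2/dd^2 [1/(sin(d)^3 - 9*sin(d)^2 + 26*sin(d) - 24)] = (-9*sin(d)^6 + 99*sin(d)^5 - 364*sin(d)^4 + 342*sin(d)^3 + 830*sin(d)^2 - 1884*sin(d) + 920)/(sin(d)^3 - 9*sin(d)^2 + 26*sin(d) - 24)^3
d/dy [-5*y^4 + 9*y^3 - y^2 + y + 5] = -20*y^3 + 27*y^2 - 2*y + 1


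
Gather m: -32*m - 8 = -32*m - 8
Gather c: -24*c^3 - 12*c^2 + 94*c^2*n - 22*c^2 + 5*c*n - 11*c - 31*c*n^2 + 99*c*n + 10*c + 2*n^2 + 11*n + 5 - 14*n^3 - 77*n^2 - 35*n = -24*c^3 + c^2*(94*n - 34) + c*(-31*n^2 + 104*n - 1) - 14*n^3 - 75*n^2 - 24*n + 5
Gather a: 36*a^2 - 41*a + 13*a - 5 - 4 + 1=36*a^2 - 28*a - 8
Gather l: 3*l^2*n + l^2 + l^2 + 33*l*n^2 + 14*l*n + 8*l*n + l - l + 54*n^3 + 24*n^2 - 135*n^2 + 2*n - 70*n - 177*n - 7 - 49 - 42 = l^2*(3*n + 2) + l*(33*n^2 + 22*n) + 54*n^3 - 111*n^2 - 245*n - 98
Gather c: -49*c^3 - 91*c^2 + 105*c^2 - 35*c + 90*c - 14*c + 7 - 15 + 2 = -49*c^3 + 14*c^2 + 41*c - 6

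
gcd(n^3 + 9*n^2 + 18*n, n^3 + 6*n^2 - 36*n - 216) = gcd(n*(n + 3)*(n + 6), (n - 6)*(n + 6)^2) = n + 6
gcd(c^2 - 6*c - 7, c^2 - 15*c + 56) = c - 7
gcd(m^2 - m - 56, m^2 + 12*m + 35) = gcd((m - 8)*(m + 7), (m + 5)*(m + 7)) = m + 7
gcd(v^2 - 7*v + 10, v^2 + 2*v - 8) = v - 2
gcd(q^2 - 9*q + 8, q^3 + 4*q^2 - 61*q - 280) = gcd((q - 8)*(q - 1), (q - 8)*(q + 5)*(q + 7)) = q - 8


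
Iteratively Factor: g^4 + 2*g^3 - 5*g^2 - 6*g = (g + 1)*(g^3 + g^2 - 6*g) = (g - 2)*(g + 1)*(g^2 + 3*g) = g*(g - 2)*(g + 1)*(g + 3)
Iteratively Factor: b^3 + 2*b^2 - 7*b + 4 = (b + 4)*(b^2 - 2*b + 1) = (b - 1)*(b + 4)*(b - 1)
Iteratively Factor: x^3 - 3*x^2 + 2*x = (x - 1)*(x^2 - 2*x) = x*(x - 1)*(x - 2)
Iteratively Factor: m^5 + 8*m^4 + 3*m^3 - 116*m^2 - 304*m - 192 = (m + 4)*(m^4 + 4*m^3 - 13*m^2 - 64*m - 48) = (m + 3)*(m + 4)*(m^3 + m^2 - 16*m - 16) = (m + 1)*(m + 3)*(m + 4)*(m^2 - 16) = (m - 4)*(m + 1)*(m + 3)*(m + 4)*(m + 4)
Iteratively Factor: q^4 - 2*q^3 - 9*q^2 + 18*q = (q)*(q^3 - 2*q^2 - 9*q + 18) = q*(q - 2)*(q^2 - 9) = q*(q - 2)*(q + 3)*(q - 3)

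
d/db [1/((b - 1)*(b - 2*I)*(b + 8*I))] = (-(b - 1)*(b - 2*I) - (b - 1)*(b + 8*I) - (b - 2*I)*(b + 8*I))/((b - 1)^2*(b - 2*I)^2*(b + 8*I)^2)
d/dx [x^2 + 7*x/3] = 2*x + 7/3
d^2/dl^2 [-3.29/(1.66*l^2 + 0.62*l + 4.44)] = (18.131848*l^2 + 6.772136*l - 3.29*(3.32*l + 0.62)*(6.64*l + 1.24) + 48.497232)/(1.66*l^2 + 0.62*l + 4.44)^3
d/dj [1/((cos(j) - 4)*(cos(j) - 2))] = 2*(cos(j) - 3)*sin(j)/((cos(j) - 4)^2*(cos(j) - 2)^2)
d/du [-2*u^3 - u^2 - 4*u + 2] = -6*u^2 - 2*u - 4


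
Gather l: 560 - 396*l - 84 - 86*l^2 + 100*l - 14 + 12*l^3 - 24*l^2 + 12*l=12*l^3 - 110*l^2 - 284*l + 462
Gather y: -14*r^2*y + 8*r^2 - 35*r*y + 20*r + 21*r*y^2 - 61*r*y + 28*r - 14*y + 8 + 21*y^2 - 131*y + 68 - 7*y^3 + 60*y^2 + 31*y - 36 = 8*r^2 + 48*r - 7*y^3 + y^2*(21*r + 81) + y*(-14*r^2 - 96*r - 114) + 40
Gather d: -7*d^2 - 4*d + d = -7*d^2 - 3*d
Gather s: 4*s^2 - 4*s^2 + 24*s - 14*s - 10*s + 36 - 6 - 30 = 0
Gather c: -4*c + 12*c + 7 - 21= 8*c - 14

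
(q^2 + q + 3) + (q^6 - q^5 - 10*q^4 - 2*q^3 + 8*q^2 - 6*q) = q^6 - q^5 - 10*q^4 - 2*q^3 + 9*q^2 - 5*q + 3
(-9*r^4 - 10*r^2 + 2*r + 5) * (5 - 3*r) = 27*r^5 - 45*r^4 + 30*r^3 - 56*r^2 - 5*r + 25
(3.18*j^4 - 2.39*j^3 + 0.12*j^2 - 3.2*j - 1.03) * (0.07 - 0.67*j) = -2.1306*j^5 + 1.8239*j^4 - 0.2477*j^3 + 2.1524*j^2 + 0.4661*j - 0.0721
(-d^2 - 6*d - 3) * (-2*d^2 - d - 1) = 2*d^4 + 13*d^3 + 13*d^2 + 9*d + 3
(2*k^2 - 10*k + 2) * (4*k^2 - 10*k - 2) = 8*k^4 - 60*k^3 + 104*k^2 - 4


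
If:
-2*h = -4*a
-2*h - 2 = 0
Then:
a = -1/2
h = -1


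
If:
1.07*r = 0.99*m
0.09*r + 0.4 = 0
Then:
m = -4.80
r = -4.44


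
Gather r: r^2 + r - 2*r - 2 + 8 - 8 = r^2 - r - 2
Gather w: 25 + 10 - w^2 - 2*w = -w^2 - 2*w + 35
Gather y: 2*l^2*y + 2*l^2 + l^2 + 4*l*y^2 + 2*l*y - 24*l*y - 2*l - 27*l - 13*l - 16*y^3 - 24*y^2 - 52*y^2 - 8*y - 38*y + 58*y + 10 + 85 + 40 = 3*l^2 - 42*l - 16*y^3 + y^2*(4*l - 76) + y*(2*l^2 - 22*l + 12) + 135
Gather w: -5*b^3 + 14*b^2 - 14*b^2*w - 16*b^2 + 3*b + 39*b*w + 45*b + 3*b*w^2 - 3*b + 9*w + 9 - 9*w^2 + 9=-5*b^3 - 2*b^2 + 45*b + w^2*(3*b - 9) + w*(-14*b^2 + 39*b + 9) + 18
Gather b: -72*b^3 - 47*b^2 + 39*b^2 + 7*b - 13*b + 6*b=-72*b^3 - 8*b^2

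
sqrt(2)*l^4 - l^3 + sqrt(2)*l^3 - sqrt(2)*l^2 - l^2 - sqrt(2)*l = l*(l + 1)*(l - sqrt(2))*(sqrt(2)*l + 1)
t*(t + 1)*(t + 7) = t^3 + 8*t^2 + 7*t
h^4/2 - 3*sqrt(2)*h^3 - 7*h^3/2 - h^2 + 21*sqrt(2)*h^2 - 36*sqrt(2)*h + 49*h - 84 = (h/2 + sqrt(2)/2)*(h - 4)*(h - 3)*(h - 7*sqrt(2))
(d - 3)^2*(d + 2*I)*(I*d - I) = I*d^4 - 2*d^3 - 7*I*d^3 + 14*d^2 + 15*I*d^2 - 30*d - 9*I*d + 18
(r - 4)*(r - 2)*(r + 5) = r^3 - r^2 - 22*r + 40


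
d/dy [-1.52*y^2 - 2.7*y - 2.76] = -3.04*y - 2.7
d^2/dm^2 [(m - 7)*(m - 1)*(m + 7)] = 6*m - 2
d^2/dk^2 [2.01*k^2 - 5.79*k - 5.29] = 4.02000000000000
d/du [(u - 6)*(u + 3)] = 2*u - 3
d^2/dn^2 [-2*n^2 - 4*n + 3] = -4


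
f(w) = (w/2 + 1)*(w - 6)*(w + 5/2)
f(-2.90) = -1.60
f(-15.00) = -1706.25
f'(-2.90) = 5.96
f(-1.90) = -0.24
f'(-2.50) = 2.12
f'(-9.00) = 124.00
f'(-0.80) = -8.84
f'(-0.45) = -10.02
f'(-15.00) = 349.00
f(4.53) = -33.74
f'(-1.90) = -2.74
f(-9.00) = -341.25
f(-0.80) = -6.94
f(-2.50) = 0.00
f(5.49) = -15.26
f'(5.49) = 25.98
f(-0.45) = -10.25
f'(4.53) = 12.99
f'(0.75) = -11.28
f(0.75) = -23.46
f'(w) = (w/2 + 1)*(w - 6) + (w/2 + 1)*(w + 5/2) + (w - 6)*(w + 5/2)/2 = 3*w^2/2 - 3*w/2 - 11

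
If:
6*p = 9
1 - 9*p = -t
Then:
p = 3/2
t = 25/2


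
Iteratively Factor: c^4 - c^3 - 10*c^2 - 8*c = (c + 2)*(c^3 - 3*c^2 - 4*c) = (c - 4)*(c + 2)*(c^2 + c) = (c - 4)*(c + 1)*(c + 2)*(c)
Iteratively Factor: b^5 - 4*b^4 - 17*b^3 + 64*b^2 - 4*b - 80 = (b + 1)*(b^4 - 5*b^3 - 12*b^2 + 76*b - 80) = (b - 2)*(b + 1)*(b^3 - 3*b^2 - 18*b + 40) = (b - 2)^2*(b + 1)*(b^2 - b - 20) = (b - 2)^2*(b + 1)*(b + 4)*(b - 5)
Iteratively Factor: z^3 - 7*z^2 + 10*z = (z)*(z^2 - 7*z + 10) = z*(z - 2)*(z - 5)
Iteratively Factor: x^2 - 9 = (x + 3)*(x - 3)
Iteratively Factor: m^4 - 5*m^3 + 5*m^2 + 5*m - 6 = (m - 2)*(m^3 - 3*m^2 - m + 3) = (m - 2)*(m + 1)*(m^2 - 4*m + 3) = (m - 3)*(m - 2)*(m + 1)*(m - 1)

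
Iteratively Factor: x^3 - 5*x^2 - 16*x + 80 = (x - 4)*(x^2 - x - 20) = (x - 4)*(x + 4)*(x - 5)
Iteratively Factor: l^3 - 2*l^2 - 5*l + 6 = (l - 3)*(l^2 + l - 2) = (l - 3)*(l + 2)*(l - 1)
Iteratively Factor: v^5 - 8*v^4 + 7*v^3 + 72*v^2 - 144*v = (v + 3)*(v^4 - 11*v^3 + 40*v^2 - 48*v) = (v - 4)*(v + 3)*(v^3 - 7*v^2 + 12*v) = (v - 4)*(v - 3)*(v + 3)*(v^2 - 4*v) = v*(v - 4)*(v - 3)*(v + 3)*(v - 4)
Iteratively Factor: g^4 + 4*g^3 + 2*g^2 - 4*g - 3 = (g - 1)*(g^3 + 5*g^2 + 7*g + 3) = (g - 1)*(g + 3)*(g^2 + 2*g + 1) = (g - 1)*(g + 1)*(g + 3)*(g + 1)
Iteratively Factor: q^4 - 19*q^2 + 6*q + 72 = (q - 3)*(q^3 + 3*q^2 - 10*q - 24) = (q - 3)^2*(q^2 + 6*q + 8) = (q - 3)^2*(q + 2)*(q + 4)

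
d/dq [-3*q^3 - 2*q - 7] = -9*q^2 - 2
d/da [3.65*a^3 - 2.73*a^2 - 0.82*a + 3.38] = 10.95*a^2 - 5.46*a - 0.82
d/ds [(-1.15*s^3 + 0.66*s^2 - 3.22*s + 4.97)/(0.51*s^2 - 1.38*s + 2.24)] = (-0.5865*s^4 + 3.174*s^3 - 6.9966*s^2 - 2.1126*s - 0.354200000000002)/(0.2601*s^4 - 1.4076*s^3 + 4.1892*s^2 - 6.1824*s + 5.0176)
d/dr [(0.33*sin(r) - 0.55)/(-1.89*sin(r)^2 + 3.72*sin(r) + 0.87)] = (0.6237*sin(r)^2 - 2.079*sin(r) + 2.3331)*cos(r)/(3.5721*sin(r)^4 - 14.0616*sin(r)^3 + 10.5498*sin(r)^2 + 6.4728*sin(r) + 0.7569)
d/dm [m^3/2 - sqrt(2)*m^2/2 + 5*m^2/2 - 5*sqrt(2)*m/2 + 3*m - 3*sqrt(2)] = 3*m^2/2 - sqrt(2)*m + 5*m - 5*sqrt(2)/2 + 3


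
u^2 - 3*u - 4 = (u - 4)*(u + 1)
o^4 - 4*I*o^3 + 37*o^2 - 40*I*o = o*(o - 8*I)*(o - I)*(o + 5*I)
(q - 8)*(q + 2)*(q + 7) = q^3 + q^2 - 58*q - 112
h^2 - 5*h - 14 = (h - 7)*(h + 2)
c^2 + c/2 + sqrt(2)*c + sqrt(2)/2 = (c + 1/2)*(c + sqrt(2))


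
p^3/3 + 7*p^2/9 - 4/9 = (p/3 + 1/3)*(p - 2/3)*(p + 2)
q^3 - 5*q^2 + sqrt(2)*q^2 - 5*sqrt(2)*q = q*(q - 5)*(q + sqrt(2))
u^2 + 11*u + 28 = (u + 4)*(u + 7)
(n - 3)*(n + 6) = n^2 + 3*n - 18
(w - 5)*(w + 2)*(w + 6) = w^3 + 3*w^2 - 28*w - 60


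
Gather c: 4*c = 4*c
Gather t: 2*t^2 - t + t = 2*t^2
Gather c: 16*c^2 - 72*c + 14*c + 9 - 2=16*c^2 - 58*c + 7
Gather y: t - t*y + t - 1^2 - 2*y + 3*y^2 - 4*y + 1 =2*t + 3*y^2 + y*(-t - 6)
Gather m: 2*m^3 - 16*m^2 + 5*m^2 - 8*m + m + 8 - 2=2*m^3 - 11*m^2 - 7*m + 6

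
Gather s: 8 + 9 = 17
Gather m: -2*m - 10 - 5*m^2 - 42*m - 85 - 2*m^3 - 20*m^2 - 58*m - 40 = -2*m^3 - 25*m^2 - 102*m - 135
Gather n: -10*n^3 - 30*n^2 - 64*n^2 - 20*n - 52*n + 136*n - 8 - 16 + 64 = -10*n^3 - 94*n^2 + 64*n + 40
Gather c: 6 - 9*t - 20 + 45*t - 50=36*t - 64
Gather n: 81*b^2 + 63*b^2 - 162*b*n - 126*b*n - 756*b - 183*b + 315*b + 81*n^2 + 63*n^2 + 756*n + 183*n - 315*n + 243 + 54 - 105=144*b^2 - 624*b + 144*n^2 + n*(624 - 288*b) + 192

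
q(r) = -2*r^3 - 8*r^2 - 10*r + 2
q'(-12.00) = -682.00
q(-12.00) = 2426.00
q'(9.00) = -640.00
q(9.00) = -2194.00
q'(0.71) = -24.38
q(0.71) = -9.85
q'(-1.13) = 0.42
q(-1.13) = 5.97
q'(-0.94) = -0.26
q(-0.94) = 5.99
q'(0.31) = -15.54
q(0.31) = -1.93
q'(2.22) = -75.09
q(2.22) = -81.51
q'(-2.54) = -8.07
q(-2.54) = 8.56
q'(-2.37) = -5.78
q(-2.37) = 7.39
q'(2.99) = -111.48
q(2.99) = -152.88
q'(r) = -6*r^2 - 16*r - 10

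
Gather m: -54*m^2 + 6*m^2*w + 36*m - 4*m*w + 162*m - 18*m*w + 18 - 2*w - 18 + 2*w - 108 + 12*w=m^2*(6*w - 54) + m*(198 - 22*w) + 12*w - 108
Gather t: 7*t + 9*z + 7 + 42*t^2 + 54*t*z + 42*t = 42*t^2 + t*(54*z + 49) + 9*z + 7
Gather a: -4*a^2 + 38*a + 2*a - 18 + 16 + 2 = -4*a^2 + 40*a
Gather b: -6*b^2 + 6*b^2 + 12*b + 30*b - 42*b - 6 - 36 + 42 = 0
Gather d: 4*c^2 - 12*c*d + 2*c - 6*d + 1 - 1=4*c^2 + 2*c + d*(-12*c - 6)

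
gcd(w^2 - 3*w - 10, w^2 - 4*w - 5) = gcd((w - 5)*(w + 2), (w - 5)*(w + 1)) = w - 5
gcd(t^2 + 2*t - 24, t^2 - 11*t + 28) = t - 4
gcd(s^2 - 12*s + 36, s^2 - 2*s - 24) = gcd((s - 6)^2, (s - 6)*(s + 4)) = s - 6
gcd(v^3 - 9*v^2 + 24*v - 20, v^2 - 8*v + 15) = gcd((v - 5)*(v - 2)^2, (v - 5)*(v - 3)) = v - 5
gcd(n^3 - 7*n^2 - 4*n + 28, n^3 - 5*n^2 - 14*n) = n^2 - 5*n - 14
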